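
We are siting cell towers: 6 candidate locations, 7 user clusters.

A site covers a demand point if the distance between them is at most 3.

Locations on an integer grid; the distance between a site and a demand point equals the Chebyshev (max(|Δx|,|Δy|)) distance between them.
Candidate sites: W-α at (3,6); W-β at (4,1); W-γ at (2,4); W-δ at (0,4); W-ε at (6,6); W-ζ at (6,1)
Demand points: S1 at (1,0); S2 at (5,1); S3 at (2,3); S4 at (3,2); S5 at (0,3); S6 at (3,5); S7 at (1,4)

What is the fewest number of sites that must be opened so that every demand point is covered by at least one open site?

2

Coverage sets (demand points within 3 of each site):
  W-α: {S3, S5, S6, S7}
  W-β: {S1, S2, S3, S4, S7}
  W-γ: {S2, S3, S4, S5, S6, S7}
  W-δ: {S3, S4, S5, S6, S7}
  W-ε: {S6}
  W-ζ: {S2, S4}
No single site covers all 7 demand points.
But {W-α, W-β} covers everything, so the minimum is 2.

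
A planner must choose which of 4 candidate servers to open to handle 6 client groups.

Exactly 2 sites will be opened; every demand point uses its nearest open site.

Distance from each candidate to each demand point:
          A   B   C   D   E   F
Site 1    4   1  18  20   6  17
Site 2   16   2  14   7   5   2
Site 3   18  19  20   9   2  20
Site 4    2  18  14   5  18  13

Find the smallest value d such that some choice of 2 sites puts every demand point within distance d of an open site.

Open {Site 1, Site 2}.
  Farthest demand point is C at distance 14 (to Site 2); all others are ≤ 14.
With {Site 1, Site 4} the worst case is 14.
With {Site 2, Site 4} the worst case is 14.
No size-2 selection achieves below 14.

14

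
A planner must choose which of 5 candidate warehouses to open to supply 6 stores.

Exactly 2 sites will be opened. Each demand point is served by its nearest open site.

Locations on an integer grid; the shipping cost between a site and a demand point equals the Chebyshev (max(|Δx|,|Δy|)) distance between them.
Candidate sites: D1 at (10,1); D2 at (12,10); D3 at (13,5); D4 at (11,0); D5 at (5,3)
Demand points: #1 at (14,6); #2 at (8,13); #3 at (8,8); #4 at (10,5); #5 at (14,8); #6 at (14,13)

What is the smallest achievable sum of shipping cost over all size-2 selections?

17

Open {D2, D3}.
  #1→D3 1, #2→D2 4, #3→D2 4, #4→D3 3, #5→D2 2, #6→D2 3  ⇒ total 17.
Compare {D1, D2}: total 21.
Compare {D2, D4}: total 22.
No size-2 selection does better; minimum is 17.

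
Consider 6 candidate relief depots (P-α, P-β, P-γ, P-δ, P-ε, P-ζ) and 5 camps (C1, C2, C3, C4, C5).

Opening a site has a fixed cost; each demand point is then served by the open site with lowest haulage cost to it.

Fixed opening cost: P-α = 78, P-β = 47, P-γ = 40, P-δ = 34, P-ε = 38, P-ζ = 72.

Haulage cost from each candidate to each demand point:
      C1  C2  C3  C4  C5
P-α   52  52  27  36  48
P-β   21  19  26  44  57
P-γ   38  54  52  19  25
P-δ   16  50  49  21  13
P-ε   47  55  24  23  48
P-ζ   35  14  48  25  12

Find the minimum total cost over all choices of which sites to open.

Open {P-β, P-δ}: assign each demand point to its cheapest open site.
  C1→P-δ 16, C2→P-β 19, C3→P-β 26, C4→P-δ 21, C5→P-δ 13
  haulage cost 95, fixed 81 → total 176.
Compare {P-δ}: haulage cost 149 + fixed 34 = 183.
Compare {P-δ, P-ε}: haulage cost 124 + fixed 72 = 196.
Compare {P-β, P-γ}: haulage cost 110 + fixed 87 = 197.
All other subsets cost ≥ 183. Minimum total cost: 176.

176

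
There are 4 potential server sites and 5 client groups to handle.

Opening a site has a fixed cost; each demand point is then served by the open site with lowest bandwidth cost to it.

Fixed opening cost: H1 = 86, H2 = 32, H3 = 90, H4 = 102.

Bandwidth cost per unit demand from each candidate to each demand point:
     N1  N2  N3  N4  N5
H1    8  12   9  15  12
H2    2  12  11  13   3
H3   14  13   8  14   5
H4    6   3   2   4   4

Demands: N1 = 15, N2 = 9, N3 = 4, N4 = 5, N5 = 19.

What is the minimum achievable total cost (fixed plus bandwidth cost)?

Open {H2, H4}: assign each demand point to its cheapest open site.
  N1→H2 15×2=30, N2→H4 9×3=27, N3→H4 4×2=8, N4→H4 5×4=20, N5→H2 19×3=57
  bandwidth cost 142, fixed 134 → total 276.
Compare {H4}: bandwidth cost 221 + fixed 102 = 323.
Compare {H2}: bandwidth cost 304 + fixed 32 = 336.
Compare {H1, H2, H4}: bandwidth cost 142 + fixed 220 = 362.
All other subsets cost ≥ 323. Minimum total cost: 276.

276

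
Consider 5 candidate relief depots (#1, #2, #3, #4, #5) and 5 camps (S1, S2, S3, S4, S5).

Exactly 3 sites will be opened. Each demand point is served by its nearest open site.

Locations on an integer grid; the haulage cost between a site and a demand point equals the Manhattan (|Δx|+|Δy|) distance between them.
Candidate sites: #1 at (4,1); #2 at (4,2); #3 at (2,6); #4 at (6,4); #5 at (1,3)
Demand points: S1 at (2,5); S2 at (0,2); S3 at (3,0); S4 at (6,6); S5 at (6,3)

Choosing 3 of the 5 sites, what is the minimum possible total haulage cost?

Open {#1, #4, #5}.
  S1→#5 3, S2→#5 2, S3→#1 2, S4→#4 2, S5→#4 1  ⇒ total 10.
Compare {#1, #3, #4}: total 11.
Compare {#2, #3, #4}: total 11.
No size-3 selection does better; minimum is 10.

10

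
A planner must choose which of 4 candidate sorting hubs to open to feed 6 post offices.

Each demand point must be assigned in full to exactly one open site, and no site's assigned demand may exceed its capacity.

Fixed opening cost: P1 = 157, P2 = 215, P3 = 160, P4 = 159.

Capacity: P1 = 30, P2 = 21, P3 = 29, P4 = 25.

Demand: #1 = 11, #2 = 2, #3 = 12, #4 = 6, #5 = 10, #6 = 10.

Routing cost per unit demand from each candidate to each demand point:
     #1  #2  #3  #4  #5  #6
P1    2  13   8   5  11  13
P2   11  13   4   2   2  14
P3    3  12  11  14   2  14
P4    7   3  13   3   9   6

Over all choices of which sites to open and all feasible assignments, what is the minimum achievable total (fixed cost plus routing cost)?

Open {P1, P4}; cheapest assignment that respects the capacities:
  P1 (cap 30, load 29): #1, #3, #4 — cost 11×2 + 12×8 + 6×5 = 148
  P4 (cap 25, load 22): #2, #5, #6 — cost 2×3 + 10×9 + 10×6 = 156
  Shipping 304, fixed 316 → total 620.
  Any other capacity-feasible assignment to {P1, P4} ships for at least 304.
Compare {P1, P3}: its best feasible assignment gives total 649.
Compare {P3, P4}: its best feasible assignment gives total 678.
Every other set of open sites that can feasibly serve all demand totals ≥ 649 even under its best assignment. Minimum: 620.

620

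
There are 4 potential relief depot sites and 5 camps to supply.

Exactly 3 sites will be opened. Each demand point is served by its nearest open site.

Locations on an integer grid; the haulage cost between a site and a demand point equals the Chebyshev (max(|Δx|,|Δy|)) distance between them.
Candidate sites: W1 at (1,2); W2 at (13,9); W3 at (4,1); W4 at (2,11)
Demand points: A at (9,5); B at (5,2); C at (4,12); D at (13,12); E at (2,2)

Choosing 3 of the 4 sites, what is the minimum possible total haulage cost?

Open {W2, W3, W4}.
  A→W2 4, B→W3 1, C→W4 2, D→W2 3, E→W3 2  ⇒ total 12.
Compare {W1, W2, W4}: total 14.
Compare {W1, W2, W3}: total 18.
No size-3 selection does better; minimum is 12.

12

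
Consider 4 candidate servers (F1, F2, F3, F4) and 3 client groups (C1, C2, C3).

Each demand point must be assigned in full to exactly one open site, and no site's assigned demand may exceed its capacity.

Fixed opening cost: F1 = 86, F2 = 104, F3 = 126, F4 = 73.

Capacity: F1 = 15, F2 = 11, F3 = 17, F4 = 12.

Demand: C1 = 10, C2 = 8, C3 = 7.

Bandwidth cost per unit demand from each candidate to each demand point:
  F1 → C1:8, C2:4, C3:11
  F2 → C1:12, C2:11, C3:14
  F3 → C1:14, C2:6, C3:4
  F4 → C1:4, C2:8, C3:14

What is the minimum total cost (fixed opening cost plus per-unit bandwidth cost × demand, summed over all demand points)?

308

Open {F1, F4}; cheapest assignment that respects the capacities:
  F1 (cap 15, load 15): C2, C3 — cost 8×4 + 7×11 = 109
  F4 (cap 12, load 10): C1 — cost 10×4 = 40
  Shipping 149, fixed 159 → total 308.
  Any other capacity-feasible assignment to {F1, F4} ships for at least 149.
Compare {F3, F4}: its best feasible assignment gives total 315.
Compare {F1, F3}: its best feasible assignment gives total 368.
Every other set of open sites that can feasibly serve all demand totals ≥ 315 even under its best assignment. Minimum: 308.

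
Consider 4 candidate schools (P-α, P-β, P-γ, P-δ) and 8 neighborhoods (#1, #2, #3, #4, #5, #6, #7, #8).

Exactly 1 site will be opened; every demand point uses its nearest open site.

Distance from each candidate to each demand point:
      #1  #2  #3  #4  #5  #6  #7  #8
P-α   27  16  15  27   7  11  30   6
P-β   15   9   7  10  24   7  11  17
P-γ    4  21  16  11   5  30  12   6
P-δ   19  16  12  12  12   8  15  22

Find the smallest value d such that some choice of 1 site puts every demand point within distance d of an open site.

Open {P-δ}.
  Farthest demand point is #8 at distance 22 (to P-δ); all others are ≤ 22.
With {P-β} the worst case is 24.
With {P-α} the worst case is 30.
No size-1 selection achieves below 22.

22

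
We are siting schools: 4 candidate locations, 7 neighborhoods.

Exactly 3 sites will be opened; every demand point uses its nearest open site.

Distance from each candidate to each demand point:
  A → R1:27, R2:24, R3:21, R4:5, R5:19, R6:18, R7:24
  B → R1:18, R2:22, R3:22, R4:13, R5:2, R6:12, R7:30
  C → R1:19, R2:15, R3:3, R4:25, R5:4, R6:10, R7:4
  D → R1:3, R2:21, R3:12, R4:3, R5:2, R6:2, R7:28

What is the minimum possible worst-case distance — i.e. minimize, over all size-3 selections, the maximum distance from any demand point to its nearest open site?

15

Open {A, C, D}.
  Farthest demand point is R2 at distance 15 (to C); all others are ≤ 15.
With {B, C, D} the worst case is 15.
With {A, B, C} the worst case is 18.
No size-3 selection achieves below 15.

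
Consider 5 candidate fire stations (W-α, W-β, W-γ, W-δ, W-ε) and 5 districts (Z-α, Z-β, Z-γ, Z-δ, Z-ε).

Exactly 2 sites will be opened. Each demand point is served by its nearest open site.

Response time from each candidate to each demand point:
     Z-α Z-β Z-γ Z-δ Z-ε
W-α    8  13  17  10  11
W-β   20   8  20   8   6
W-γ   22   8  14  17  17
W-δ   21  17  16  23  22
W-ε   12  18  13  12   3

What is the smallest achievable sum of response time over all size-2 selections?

Open {W-β, W-ε}.
  Z-α→W-ε 12, Z-β→W-β 8, Z-γ→W-ε 13, Z-δ→W-β 8, Z-ε→W-ε 3  ⇒ total 44.
Compare {W-α, W-β}: total 47.
Compare {W-α, W-ε}: total 47.
No size-2 selection does better; minimum is 44.

44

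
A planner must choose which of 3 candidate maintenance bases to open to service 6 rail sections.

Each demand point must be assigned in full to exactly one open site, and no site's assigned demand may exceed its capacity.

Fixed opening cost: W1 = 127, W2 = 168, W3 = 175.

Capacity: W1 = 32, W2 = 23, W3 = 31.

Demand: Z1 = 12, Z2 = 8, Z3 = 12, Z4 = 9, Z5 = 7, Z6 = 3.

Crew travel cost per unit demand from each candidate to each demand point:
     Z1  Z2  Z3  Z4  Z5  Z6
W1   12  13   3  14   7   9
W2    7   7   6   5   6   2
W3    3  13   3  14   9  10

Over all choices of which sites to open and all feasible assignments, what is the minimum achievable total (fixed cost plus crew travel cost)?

Open {W2, W3}; cheapest assignment that respects the capacities:
  W2 (cap 23, load 20): Z2, Z4, Z6 — cost 8×7 + 9×5 + 3×2 = 107
  W3 (cap 31, load 31): Z1, Z3, Z5 — cost 12×3 + 12×3 + 7×9 = 135
  Shipping 242, fixed 343 → total 585.
  Any other capacity-feasible assignment to {W2, W3} ships for at least 242.
Compare {W1, W2}: its best feasible assignment gives total 631.
Compare {W1, W3}: its best feasible assignment gives total 680.
Every other set of open sites that can feasibly serve all demand totals ≥ 631 even under its best assignment. Minimum: 585.

585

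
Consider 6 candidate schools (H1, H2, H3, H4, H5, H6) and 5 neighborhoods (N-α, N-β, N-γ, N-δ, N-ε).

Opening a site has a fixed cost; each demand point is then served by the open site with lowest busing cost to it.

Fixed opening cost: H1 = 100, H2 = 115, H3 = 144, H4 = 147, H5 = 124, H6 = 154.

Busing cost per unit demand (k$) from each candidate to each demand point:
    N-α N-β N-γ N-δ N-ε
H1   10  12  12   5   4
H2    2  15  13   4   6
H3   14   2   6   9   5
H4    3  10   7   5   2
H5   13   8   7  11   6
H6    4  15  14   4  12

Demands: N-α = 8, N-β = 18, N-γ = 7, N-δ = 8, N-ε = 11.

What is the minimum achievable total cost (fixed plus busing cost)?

Open {H2, H3}: assign each demand point to its cheapest open site.
  N-α→H2 8×2=16, N-β→H3 18×2=36, N-γ→H3 7×6=42, N-δ→H2 8×4=32, N-ε→H3 11×5=55
  busing cost 181, fixed 259 → total 440.
Compare {H3, H4}: busing cost 164 + fixed 291 = 455.
Compare {H3}: busing cost 317 + fixed 144 = 461.
Compare {H4}: busing cost 315 + fixed 147 = 462.
All other subsets cost ≥ 455. Minimum total cost: 440.

440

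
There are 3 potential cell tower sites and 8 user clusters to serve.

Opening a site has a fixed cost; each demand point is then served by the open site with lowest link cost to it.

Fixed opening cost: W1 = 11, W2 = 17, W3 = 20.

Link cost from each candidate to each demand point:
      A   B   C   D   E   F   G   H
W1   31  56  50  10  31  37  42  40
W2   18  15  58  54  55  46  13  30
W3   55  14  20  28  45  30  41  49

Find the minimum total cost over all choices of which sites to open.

214

Open {W1, W2, W3}: assign each demand point to its cheapest open site.
  A→W2 18, B→W3 14, C→W3 20, D→W1 10, E→W1 31, F→W3 30, G→W2 13, H→W2 30
  link cost 166, fixed 48 → total 214.
Compare {W1, W2}: link cost 204 + fixed 28 = 232.
Compare {W2, W3}: link cost 198 + fixed 37 = 235.
Compare {W1, W3}: link cost 217 + fixed 31 = 248.
All other subsets cost ≥ 232. Minimum total cost: 214.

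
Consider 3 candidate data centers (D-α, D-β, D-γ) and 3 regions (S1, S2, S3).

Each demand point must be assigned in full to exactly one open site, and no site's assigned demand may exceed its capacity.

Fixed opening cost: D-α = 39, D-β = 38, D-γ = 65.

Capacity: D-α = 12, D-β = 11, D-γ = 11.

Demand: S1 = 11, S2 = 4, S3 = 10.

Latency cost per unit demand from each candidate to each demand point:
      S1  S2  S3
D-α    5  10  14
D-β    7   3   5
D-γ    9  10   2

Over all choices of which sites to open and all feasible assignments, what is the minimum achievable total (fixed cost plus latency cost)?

Open {D-α, D-β, D-γ}; cheapest assignment that respects the capacities:
  D-α (cap 12, load 11): S1 — cost 11×5 = 55
  D-β (cap 11, load 4): S2 — cost 4×3 = 12
  D-γ (cap 11, load 10): S3 — cost 10×2 = 20
  Shipping 87, fixed 142 → total 229.
  Any other capacity-feasible assignment to {D-α, D-β, D-γ} ships for at least 87.
Total demand is 25 and no other set of sites has combined capacity ≥ 25, so {D-α, D-β, D-γ} is the only feasible choice of open sites. Minimum: 229.

229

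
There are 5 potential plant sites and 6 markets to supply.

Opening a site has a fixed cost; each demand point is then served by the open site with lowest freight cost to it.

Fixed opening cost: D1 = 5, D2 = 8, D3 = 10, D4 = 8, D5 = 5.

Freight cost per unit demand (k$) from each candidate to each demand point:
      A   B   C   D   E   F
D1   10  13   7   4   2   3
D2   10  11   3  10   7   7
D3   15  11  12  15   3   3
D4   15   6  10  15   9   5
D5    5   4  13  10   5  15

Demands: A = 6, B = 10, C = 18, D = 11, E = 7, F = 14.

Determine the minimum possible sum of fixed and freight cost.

242

Open {D1, D2, D5}: assign each demand point to its cheapest open site.
  A→D5 6×5=30, B→D5 10×4=40, C→D2 18×3=54, D→D1 11×4=44, E→D1 7×2=14, F→D1 14×3=42
  freight cost 224, fixed 18 → total 242.
Compare {D1, D2, D4, D5}: freight cost 224 + fixed 26 = 250.
Compare {D1, D2, D3, D5}: freight cost 224 + fixed 28 = 252.
Compare {D1, D2, D3, D4, D5}: freight cost 224 + fixed 36 = 260.
All other subsets cost ≥ 250. Minimum total cost: 242.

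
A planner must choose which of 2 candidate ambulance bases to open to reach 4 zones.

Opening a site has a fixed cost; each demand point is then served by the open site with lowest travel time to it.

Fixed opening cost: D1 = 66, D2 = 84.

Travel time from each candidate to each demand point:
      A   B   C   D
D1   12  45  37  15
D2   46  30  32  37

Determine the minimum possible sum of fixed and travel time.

175

Open {D1}: assign each demand point to its cheapest open site.
  A→D1 12, B→D1 45, C→D1 37, D→D1 15
  travel time 109, fixed 66 → total 175.
Compare {D2}: travel time 145 + fixed 84 = 229.
Compare {D1, D2}: travel time 89 + fixed 150 = 239.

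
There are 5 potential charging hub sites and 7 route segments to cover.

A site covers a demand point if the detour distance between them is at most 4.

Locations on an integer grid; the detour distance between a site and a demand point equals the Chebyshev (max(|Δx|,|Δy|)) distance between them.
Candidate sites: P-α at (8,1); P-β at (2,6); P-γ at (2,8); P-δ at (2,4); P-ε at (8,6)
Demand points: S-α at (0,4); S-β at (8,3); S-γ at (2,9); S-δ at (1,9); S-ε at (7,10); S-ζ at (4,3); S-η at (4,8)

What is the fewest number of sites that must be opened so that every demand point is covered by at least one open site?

Coverage sets (demand points within 4 of each site):
  P-α: {S-β, S-ζ}
  P-β: {S-α, S-γ, S-δ, S-ζ, S-η}
  P-γ: {S-α, S-γ, S-δ, S-η}
  P-δ: {S-α, S-ζ, S-η}
  P-ε: {S-β, S-ε, S-ζ, S-η}
No single site covers all 7 demand points.
But {P-β, P-ε} covers everything, so the minimum is 2.

2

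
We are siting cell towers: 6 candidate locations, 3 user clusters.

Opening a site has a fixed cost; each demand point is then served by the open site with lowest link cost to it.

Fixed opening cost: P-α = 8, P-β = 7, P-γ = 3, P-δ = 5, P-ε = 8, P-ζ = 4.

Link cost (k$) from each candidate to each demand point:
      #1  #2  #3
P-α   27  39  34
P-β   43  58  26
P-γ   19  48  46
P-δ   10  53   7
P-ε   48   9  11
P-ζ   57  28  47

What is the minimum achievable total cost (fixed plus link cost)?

Open {P-δ, P-ε}: assign each demand point to its cheapest open site.
  #1→P-δ 10, #2→P-ε 9, #3→P-δ 7
  link cost 26, fixed 13 → total 39.
Compare {P-γ, P-δ, P-ε}: link cost 26 + fixed 16 = 42.
Compare {P-δ, P-ε, P-ζ}: link cost 26 + fixed 17 = 43.
Compare {P-β, P-δ, P-ε}: link cost 26 + fixed 20 = 46.
All other subsets cost ≥ 42. Minimum total cost: 39.

39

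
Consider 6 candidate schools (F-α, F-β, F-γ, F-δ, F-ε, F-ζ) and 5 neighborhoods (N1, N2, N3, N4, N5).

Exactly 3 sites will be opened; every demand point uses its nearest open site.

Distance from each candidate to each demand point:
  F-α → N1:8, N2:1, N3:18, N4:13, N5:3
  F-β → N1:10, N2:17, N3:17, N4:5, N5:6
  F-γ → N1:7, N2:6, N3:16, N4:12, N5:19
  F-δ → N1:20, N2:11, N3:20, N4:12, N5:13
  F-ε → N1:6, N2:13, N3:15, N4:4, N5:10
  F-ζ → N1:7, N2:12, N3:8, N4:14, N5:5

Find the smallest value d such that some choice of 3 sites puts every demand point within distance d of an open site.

Open {F-α, F-β, F-ζ}.
  Farthest demand point is N3 at distance 8 (to F-ζ); all others are ≤ 8.
With {F-α, F-ε, F-ζ} the worst case is 8.
With {F-β, F-γ, F-ζ} the worst case is 8.
No size-3 selection achieves below 8.

8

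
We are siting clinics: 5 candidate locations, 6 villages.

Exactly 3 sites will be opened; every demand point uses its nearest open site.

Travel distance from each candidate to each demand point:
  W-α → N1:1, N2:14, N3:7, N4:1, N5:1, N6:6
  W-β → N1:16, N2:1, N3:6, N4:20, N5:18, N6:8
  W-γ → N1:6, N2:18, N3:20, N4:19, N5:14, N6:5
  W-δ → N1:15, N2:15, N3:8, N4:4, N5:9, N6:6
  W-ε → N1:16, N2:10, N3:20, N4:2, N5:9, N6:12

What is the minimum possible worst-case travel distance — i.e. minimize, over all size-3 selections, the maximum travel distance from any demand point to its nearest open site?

6

Open {W-α, W-β, W-γ}.
  Farthest demand point is N3 at travel distance 6 (to W-β); all others are ≤ 6.
With {W-α, W-β, W-δ} the worst case is 6.
With {W-α, W-β, W-ε} the worst case is 6.
No size-3 selection achieves below 6.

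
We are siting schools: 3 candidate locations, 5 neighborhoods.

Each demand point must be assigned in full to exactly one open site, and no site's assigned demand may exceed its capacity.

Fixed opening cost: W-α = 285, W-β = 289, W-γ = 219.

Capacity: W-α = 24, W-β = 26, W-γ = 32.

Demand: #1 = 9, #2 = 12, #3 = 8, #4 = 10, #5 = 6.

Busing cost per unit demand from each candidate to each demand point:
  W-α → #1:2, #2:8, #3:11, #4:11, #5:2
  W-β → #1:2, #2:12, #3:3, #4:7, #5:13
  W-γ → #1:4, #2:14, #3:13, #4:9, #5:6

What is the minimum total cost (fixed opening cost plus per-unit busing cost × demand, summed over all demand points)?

Open {W-β, W-γ}; cheapest assignment that respects the capacities:
  W-β (cap 26, load 20): #2, #3 — cost 12×12 + 8×3 = 168
  W-γ (cap 32, load 25): #1, #4, #5 — cost 9×4 + 10×9 + 6×6 = 162
  Shipping 330, fixed 508 → total 838.
  Any other capacity-feasible assignment to {W-β, W-γ} ships for at least 330.
Compare {W-α, W-γ}: its best feasible assignment gives total 842.
Compare {W-α, W-β}: its best feasible assignment gives total 860.
Every other set of open sites that can feasibly serve all demand totals ≥ 842 even under its best assignment. Minimum: 838.

838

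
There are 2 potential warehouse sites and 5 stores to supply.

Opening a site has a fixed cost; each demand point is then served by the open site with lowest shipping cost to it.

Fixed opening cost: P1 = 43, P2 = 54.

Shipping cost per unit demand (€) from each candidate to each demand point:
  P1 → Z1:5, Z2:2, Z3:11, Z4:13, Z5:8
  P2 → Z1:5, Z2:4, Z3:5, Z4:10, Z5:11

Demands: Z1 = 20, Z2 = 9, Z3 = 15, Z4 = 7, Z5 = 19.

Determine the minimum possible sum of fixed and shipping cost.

Open {P1, P2}: assign each demand point to its cheapest open site.
  Z1→P1 20×5=100, Z2→P1 9×2=18, Z3→P2 15×5=75, Z4→P2 7×10=70, Z5→P1 19×8=152
  shipping cost 415, fixed 97 → total 512.
Compare {P2}: shipping cost 490 + fixed 54 = 544.
Compare {P1}: shipping cost 526 + fixed 43 = 569.

512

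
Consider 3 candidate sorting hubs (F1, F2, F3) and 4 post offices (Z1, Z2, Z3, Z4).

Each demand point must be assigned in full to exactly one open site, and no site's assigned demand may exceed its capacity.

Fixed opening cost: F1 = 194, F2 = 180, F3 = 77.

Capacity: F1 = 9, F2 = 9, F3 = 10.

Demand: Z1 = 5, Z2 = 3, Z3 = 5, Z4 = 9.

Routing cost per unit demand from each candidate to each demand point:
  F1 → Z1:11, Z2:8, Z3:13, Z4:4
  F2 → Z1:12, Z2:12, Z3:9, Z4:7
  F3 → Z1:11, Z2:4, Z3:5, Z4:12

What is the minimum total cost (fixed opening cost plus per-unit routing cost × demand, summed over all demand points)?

584

Open {F1, F2, F3}; cheapest assignment that respects the capacities:
  F1 (cap 9, load 9): Z4 — cost 9×4 = 36
  F2 (cap 9, load 5): Z1 — cost 5×12 = 60
  F3 (cap 10, load 8): Z2, Z3 — cost 3×4 + 5×5 = 37
  Shipping 133, fixed 451 → total 584.
  Any other capacity-feasible assignment to {F1, F2, F3} ships for at least 133.
Total demand is 22 and no other set of sites has combined capacity ≥ 22, so {F1, F2, F3} is the only feasible choice of open sites. Minimum: 584.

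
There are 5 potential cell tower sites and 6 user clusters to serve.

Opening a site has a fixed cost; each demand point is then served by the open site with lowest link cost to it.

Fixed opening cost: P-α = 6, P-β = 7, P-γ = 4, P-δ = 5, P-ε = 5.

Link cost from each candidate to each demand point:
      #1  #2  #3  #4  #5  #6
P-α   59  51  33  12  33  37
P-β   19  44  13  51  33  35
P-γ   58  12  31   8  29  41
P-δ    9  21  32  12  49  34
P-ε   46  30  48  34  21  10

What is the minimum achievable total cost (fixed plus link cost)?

94

Open {P-β, P-γ, P-δ, P-ε}: assign each demand point to its cheapest open site.
  #1→P-δ 9, #2→P-γ 12, #3→P-β 13, #4→P-γ 8, #5→P-ε 21, #6→P-ε 10
  link cost 73, fixed 21 → total 94.
Compare {P-β, P-γ, P-ε}: link cost 83 + fixed 16 = 99.
Compare {P-α, P-β, P-γ, P-δ, P-ε}: link cost 73 + fixed 27 = 100.
Compare {P-β, P-δ, P-ε}: link cost 86 + fixed 17 = 103.
All other subsets cost ≥ 99. Minimum total cost: 94.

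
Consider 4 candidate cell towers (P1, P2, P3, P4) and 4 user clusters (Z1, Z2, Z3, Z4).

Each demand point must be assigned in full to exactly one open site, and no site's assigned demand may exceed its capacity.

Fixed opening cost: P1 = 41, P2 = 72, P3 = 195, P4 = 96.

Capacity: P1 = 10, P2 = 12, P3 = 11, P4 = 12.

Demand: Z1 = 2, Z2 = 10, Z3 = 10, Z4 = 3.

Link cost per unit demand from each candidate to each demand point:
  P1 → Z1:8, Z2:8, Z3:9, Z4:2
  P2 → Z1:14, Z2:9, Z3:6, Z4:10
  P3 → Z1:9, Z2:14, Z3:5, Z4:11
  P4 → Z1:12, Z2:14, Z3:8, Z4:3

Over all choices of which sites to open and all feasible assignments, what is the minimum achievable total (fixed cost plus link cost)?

Open {P1, P2, P4}; cheapest assignment that respects the capacities:
  P1 (cap 10, load 10): Z2 — cost 10×8 = 80
  P2 (cap 12, load 10): Z3 — cost 10×6 = 60
  P4 (cap 12, load 5): Z1, Z4 — cost 2×12 + 3×3 = 33
  Shipping 173, fixed 209 → total 382.
  Any other capacity-feasible assignment to {P1, P2, P4} ships for at least 173.
Compare {P1, P2, P3}: its best feasible assignment gives total 470.
Compare {P1, P3, P4}: its best feasible assignment gives total 495.
Every other set of open sites that can feasibly serve all demand totals ≥ 470 even under its best assignment. Minimum: 382.

382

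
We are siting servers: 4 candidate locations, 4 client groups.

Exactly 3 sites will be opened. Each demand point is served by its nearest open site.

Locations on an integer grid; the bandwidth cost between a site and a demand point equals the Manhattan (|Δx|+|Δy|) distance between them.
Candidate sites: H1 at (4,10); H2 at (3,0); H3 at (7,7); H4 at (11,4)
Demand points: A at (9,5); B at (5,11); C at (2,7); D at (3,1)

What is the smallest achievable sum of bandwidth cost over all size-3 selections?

11

Open {H1, H2, H4}.
  A→H4 3, B→H1 2, C→H1 5, D→H2 1  ⇒ total 11.
Compare {H1, H2, H3}: total 12.
Compare {H2, H3, H4}: total 15.
No size-3 selection does better; minimum is 11.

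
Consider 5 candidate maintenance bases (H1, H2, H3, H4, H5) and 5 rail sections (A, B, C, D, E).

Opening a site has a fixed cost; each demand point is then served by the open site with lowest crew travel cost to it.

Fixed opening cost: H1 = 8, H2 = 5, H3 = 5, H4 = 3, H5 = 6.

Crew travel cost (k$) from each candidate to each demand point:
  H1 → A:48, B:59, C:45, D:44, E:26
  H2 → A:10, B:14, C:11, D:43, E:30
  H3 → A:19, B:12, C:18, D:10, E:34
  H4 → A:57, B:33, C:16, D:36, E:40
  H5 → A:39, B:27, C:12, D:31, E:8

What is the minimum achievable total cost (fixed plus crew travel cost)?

Open {H2, H3, H5}: assign each demand point to its cheapest open site.
  A→H2 10, B→H3 12, C→H2 11, D→H3 10, E→H5 8
  crew travel cost 51, fixed 16 → total 67.
Compare {H2, H3, H4, H5}: crew travel cost 51 + fixed 19 = 70.
Compare {H3, H5}: crew travel cost 61 + fixed 11 = 72.
Compare {H3, H4, H5}: crew travel cost 61 + fixed 14 = 75.
All other subsets cost ≥ 70. Minimum total cost: 67.

67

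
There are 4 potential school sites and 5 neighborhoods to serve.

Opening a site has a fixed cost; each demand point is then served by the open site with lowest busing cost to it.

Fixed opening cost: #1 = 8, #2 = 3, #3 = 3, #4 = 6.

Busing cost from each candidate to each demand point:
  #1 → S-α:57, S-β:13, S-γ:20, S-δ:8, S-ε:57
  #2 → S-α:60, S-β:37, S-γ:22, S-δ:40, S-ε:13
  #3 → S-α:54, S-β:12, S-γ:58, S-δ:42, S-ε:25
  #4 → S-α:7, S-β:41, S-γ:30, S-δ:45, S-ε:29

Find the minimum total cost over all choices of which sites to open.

78

Open {#1, #2, #4}: assign each demand point to its cheapest open site.
  S-α→#4 7, S-β→#1 13, S-γ→#1 20, S-δ→#1 8, S-ε→#2 13
  busing cost 61, fixed 17 → total 78.
Compare {#1, #2, #3, #4}: busing cost 60 + fixed 20 = 80.
Compare {#1, #3, #4}: busing cost 72 + fixed 17 = 89.
Compare {#1, #4}: busing cost 77 + fixed 14 = 91.
All other subsets cost ≥ 80. Minimum total cost: 78.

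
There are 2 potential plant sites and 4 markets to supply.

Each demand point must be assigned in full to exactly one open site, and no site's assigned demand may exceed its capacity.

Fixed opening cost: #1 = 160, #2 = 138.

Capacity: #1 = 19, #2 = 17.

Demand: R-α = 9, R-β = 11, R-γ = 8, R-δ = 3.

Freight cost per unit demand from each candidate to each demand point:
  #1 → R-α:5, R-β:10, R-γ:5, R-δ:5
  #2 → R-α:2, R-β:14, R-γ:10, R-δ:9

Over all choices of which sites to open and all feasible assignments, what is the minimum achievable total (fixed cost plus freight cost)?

Open {#1, #2}; cheapest assignment that respects the capacities:
  #1 (cap 19, load 19): R-β, R-γ — cost 11×10 + 8×5 = 150
  #2 (cap 17, load 12): R-α, R-δ — cost 9×2 + 3×9 = 45
  Shipping 195, fixed 298 → total 493.
  Any other capacity-feasible assignment to {#1, #2} ships for at least 195.
Total demand is 31 and no other set of sites has combined capacity ≥ 31, so {#1, #2} is the only feasible choice of open sites. Minimum: 493.

493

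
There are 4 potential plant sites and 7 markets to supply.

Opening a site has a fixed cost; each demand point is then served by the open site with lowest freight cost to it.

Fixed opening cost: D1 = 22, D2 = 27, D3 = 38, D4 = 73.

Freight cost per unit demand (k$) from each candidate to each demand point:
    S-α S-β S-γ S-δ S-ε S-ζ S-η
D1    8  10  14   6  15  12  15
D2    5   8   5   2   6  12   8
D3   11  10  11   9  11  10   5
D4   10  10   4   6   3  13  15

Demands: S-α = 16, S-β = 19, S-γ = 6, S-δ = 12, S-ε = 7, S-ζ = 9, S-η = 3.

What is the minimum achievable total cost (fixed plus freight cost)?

Open {D2}: assign each demand point to its cheapest open site.
  S-α→D2 16×5=80, S-β→D2 19×8=152, S-γ→D2 6×5=30, S-δ→D2 12×2=24, S-ε→D2 7×6=42, S-ζ→D2 9×12=108, S-η→D2 3×8=24
  freight cost 460, fixed 27 → total 487.
Compare {D2, D3}: freight cost 433 + fixed 65 = 498.
Compare {D1, D2}: freight cost 460 + fixed 49 = 509.
Compare {D1, D2, D3}: freight cost 433 + fixed 87 = 520.
All other subsets cost ≥ 498. Minimum total cost: 487.

487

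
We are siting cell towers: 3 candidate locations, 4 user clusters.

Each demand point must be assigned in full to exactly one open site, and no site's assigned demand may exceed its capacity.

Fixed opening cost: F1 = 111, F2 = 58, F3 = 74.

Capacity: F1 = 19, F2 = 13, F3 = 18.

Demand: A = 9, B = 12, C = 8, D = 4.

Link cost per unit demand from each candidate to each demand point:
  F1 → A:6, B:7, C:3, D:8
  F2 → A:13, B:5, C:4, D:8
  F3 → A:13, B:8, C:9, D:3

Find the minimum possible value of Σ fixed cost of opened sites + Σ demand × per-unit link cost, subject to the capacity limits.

371

Open {F1, F3}; cheapest assignment that respects the capacities:
  F1 (cap 19, load 17): A, C — cost 9×6 + 8×3 = 78
  F3 (cap 18, load 16): B, D — cost 12×8 + 4×3 = 108
  Shipping 186, fixed 185 → total 371.
  Any other capacity-feasible assignment to {F1, F3} ships for at least 186.
Compare {F1, F2, F3}: its best feasible assignment gives total 393.
Every other set of open sites that can feasibly serve all demand totals ≥ 393 even under its best assignment. Minimum: 371.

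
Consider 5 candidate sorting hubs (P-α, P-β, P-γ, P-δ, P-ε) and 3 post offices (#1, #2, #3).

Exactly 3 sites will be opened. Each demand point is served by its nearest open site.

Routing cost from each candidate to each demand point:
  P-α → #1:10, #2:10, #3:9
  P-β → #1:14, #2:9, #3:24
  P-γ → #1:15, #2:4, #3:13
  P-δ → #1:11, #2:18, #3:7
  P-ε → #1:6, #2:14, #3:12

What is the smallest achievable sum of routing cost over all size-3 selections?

Open {P-γ, P-δ, P-ε}.
  #1→P-ε 6, #2→P-γ 4, #3→P-δ 7  ⇒ total 17.
Compare {P-α, P-γ, P-ε}: total 19.
Compare {P-α, P-γ, P-δ}: total 21.
No size-3 selection does better; minimum is 17.

17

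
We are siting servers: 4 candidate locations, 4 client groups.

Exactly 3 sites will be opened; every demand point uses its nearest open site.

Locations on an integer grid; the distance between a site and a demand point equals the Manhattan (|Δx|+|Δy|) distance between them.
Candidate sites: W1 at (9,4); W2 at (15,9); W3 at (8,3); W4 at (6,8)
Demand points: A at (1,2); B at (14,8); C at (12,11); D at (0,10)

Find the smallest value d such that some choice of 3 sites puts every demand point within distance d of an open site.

8

Open {W2, W3, W4}.
  Farthest demand point is A at distance 8 (to W3); all others are ≤ 8.
With {W1, W3, W4} the worst case is 9.
With {W1, W2, W4} the worst case is 10.
No size-3 selection achieves below 8.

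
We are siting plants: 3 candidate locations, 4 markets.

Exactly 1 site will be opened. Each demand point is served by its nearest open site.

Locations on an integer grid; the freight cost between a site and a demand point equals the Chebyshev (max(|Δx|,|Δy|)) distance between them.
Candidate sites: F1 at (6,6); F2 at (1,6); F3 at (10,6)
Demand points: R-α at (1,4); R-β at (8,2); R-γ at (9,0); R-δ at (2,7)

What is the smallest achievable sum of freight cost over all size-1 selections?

18

Open {F2}.
  R-α→F2 2, R-β→F2 7, R-γ→F2 8, R-δ→F2 1  ⇒ total 18.
Compare {F1}: total 19.
Compare {F3}: total 27.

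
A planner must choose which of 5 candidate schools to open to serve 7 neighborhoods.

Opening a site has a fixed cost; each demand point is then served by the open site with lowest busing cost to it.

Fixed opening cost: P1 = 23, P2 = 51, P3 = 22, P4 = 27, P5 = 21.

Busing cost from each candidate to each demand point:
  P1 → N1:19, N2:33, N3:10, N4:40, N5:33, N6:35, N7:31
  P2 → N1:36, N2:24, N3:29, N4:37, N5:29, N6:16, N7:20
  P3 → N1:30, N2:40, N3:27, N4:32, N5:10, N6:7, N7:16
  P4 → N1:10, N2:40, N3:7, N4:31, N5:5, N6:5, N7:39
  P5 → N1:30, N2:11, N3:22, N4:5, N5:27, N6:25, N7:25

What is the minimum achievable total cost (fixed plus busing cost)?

116

Open {P4, P5}: assign each demand point to its cheapest open site.
  N1→P4 10, N2→P5 11, N3→P4 7, N4→P5 5, N5→P4 5, N6→P4 5, N7→P5 25
  busing cost 68, fixed 48 → total 116.
Compare {P3, P4, P5}: busing cost 59 + fixed 70 = 129.
Compare {P1, P4, P5}: busing cost 68 + fixed 71 = 139.
Compare {P3, P5}: busing cost 101 + fixed 43 = 144.
All other subsets cost ≥ 129. Minimum total cost: 116.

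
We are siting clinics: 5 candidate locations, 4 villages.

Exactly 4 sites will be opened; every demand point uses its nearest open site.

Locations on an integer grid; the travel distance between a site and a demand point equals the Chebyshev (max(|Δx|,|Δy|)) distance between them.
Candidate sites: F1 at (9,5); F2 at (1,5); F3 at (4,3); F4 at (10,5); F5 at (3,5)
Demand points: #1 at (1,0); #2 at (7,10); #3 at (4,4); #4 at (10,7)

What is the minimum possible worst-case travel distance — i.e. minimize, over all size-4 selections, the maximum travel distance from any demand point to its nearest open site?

Open {F1, F2, F3, F4}.
  Farthest demand point is #2 at travel distance 5 (to F1); all others are ≤ 5.
With {F1, F2, F3, F5} the worst case is 5.
With {F1, F2, F4, F5} the worst case is 5.
No size-4 selection achieves below 5.

5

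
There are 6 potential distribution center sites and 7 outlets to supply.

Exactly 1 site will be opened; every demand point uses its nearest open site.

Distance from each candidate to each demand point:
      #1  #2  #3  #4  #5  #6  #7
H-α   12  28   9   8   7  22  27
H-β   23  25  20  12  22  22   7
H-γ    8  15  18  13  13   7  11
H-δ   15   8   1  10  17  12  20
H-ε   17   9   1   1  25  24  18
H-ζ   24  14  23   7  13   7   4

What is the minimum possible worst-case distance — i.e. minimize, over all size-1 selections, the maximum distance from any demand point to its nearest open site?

Open {H-γ}.
  Farthest demand point is #3 at distance 18 (to H-γ); all others are ≤ 18.
With {H-δ} the worst case is 20.
With {H-ζ} the worst case is 24.
No size-1 selection achieves below 18.

18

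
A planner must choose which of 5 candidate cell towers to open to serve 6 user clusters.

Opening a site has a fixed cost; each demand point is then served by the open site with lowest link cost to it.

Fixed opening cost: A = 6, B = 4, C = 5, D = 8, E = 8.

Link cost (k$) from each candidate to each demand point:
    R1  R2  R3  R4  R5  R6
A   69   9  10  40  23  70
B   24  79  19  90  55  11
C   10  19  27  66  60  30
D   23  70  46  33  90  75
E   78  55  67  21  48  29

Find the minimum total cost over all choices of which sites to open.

Open {A, B, C, E}: assign each demand point to its cheapest open site.
  R1→C 10, R2→A 9, R3→A 10, R4→E 21, R5→A 23, R6→B 11
  link cost 84, fixed 23 → total 107.
Compare {A, B, C, D, E}: link cost 84 + fixed 31 = 115.
Compare {A, B, E}: link cost 98 + fixed 18 = 116.
Compare {A, B, C}: link cost 103 + fixed 15 = 118.
All other subsets cost ≥ 115. Minimum total cost: 107.

107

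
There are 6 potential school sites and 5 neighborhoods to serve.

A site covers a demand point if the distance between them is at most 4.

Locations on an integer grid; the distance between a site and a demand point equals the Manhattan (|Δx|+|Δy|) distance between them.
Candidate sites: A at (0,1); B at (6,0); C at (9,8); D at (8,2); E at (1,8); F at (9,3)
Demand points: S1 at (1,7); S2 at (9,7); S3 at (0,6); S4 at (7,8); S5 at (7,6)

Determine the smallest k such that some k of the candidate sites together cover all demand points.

Coverage sets (demand points within 4 of each site):
  A: {}
  B: {}
  C: {S2, S4, S5}
  D: {}
  E: {S1, S3}
  F: {S2}
No single site covers all 5 demand points.
But {C, E} covers everything, so the minimum is 2.

2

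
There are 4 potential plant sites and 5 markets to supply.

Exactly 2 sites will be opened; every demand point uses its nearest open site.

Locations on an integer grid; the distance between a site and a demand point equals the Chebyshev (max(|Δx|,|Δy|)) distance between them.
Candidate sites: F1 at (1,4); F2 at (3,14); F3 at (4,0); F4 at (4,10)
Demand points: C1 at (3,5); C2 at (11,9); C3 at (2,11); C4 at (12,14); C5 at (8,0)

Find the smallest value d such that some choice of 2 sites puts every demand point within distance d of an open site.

Open {F1, F4}.
  Farthest demand point is C4 at distance 8 (to F4); all others are ≤ 8.
With {F3, F4} the worst case is 8.
With {F1, F2} the worst case is 9.
No size-2 selection achieves below 8.

8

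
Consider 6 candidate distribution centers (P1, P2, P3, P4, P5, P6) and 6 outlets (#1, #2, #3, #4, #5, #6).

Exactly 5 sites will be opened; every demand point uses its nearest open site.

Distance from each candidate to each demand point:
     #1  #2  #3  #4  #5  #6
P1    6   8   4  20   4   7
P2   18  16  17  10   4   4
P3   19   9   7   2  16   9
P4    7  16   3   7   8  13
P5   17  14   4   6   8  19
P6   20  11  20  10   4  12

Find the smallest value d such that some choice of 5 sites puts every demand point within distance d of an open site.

8

Open {P1, P2, P3, P4, P5}.
  Farthest demand point is #2 at distance 8 (to P1); all others are ≤ 8.
With {P1, P2, P3, P4, P6} the worst case is 8.
With {P1, P2, P3, P5, P6} the worst case is 8.
No size-5 selection achieves below 8.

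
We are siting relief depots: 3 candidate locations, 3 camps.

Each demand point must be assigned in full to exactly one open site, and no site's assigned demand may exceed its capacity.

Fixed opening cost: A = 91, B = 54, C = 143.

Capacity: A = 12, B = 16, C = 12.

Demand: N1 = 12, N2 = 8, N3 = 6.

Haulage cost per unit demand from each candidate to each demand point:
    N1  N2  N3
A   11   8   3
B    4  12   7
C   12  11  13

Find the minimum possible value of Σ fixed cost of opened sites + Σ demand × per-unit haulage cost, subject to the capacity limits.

415

Open {A, B}; cheapest assignment that respects the capacities:
  A (cap 12, load 12): N1 — cost 12×11 = 132
  B (cap 16, load 14): N2, N3 — cost 8×12 + 6×7 = 138
  Shipping 270, fixed 145 → total 415.
  Any other capacity-feasible assignment to {A, B} ships for at least 270.
Compare {A, B, C}: its best feasible assignment gives total 442.
Compare {B, C}: its best feasible assignment gives total 479.
Every other set of open sites that can feasibly serve all demand totals ≥ 442 even under its best assignment. Minimum: 415.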